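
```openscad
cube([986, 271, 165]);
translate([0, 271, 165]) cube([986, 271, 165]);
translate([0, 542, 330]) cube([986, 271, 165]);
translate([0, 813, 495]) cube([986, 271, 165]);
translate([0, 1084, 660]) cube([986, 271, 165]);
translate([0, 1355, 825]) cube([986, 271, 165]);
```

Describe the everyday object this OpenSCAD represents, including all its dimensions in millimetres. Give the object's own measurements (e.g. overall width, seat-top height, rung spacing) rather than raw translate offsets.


A straight staircase of 6 solid steps. Each step is 986 mm wide (x), 271 mm deep (y, the going) and 165 mm tall (the rise). The first step rests on the floor; each subsequent step sits one going further in +y and one rise higher in +z, directly behind and above the previous step with no overlap.


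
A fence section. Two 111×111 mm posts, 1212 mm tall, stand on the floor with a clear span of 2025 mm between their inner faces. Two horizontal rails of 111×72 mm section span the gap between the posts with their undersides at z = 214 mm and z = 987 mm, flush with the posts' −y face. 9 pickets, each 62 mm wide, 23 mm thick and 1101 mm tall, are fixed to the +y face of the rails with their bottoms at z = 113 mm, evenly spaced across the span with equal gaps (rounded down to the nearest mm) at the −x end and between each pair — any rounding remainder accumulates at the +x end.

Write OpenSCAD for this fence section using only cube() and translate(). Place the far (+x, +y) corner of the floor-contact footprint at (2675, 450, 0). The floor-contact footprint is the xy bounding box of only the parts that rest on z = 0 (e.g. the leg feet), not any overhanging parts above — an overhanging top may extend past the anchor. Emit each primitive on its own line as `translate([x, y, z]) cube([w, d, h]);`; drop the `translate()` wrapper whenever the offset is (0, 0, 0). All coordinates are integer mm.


translate([428, 339, 0]) cube([111, 111, 1212]);
translate([2564, 339, 0]) cube([111, 111, 1212]);
translate([539, 339, 214]) cube([2025, 111, 72]);
translate([539, 339, 987]) cube([2025, 111, 72]);
translate([685, 450, 113]) cube([62, 23, 1101]);
translate([893, 450, 113]) cube([62, 23, 1101]);
translate([1101, 450, 113]) cube([62, 23, 1101]);
translate([1309, 450, 113]) cube([62, 23, 1101]);
translate([1517, 450, 113]) cube([62, 23, 1101]);
translate([1725, 450, 113]) cube([62, 23, 1101]);
translate([1933, 450, 113]) cube([62, 23, 1101]);
translate([2141, 450, 113]) cube([62, 23, 1101]);
translate([2349, 450, 113]) cube([62, 23, 1101]);


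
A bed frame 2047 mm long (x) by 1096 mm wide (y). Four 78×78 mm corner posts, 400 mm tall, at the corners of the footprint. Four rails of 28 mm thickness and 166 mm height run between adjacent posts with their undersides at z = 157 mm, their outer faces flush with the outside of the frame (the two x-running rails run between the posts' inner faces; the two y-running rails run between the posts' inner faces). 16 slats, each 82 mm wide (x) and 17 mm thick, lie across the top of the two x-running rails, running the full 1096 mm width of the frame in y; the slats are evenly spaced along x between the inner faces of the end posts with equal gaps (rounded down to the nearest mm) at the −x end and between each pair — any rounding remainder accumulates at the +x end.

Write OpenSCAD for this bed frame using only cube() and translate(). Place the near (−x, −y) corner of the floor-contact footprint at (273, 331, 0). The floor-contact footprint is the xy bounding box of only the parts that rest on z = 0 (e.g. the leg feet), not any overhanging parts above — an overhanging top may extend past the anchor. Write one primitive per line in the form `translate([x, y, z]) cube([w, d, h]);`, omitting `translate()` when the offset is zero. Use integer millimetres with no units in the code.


translate([273, 331, 0]) cube([78, 78, 400]);
translate([273, 1349, 0]) cube([78, 78, 400]);
translate([2242, 331, 0]) cube([78, 78, 400]);
translate([2242, 1349, 0]) cube([78, 78, 400]);
translate([351, 331, 157]) cube([1891, 28, 166]);
translate([351, 1399, 157]) cube([1891, 28, 166]);
translate([273, 409, 157]) cube([28, 940, 166]);
translate([2292, 409, 157]) cube([28, 940, 166]);
translate([385, 331, 323]) cube([82, 1096, 17]);
translate([501, 331, 323]) cube([82, 1096, 17]);
translate([617, 331, 323]) cube([82, 1096, 17]);
translate([733, 331, 323]) cube([82, 1096, 17]);
translate([849, 331, 323]) cube([82, 1096, 17]);
translate([965, 331, 323]) cube([82, 1096, 17]);
translate([1081, 331, 323]) cube([82, 1096, 17]);
translate([1197, 331, 323]) cube([82, 1096, 17]);
translate([1313, 331, 323]) cube([82, 1096, 17]);
translate([1429, 331, 323]) cube([82, 1096, 17]);
translate([1545, 331, 323]) cube([82, 1096, 17]);
translate([1661, 331, 323]) cube([82, 1096, 17]);
translate([1777, 331, 323]) cube([82, 1096, 17]);
translate([1893, 331, 323]) cube([82, 1096, 17]);
translate([2009, 331, 323]) cube([82, 1096, 17]);
translate([2125, 331, 323]) cube([82, 1096, 17]);


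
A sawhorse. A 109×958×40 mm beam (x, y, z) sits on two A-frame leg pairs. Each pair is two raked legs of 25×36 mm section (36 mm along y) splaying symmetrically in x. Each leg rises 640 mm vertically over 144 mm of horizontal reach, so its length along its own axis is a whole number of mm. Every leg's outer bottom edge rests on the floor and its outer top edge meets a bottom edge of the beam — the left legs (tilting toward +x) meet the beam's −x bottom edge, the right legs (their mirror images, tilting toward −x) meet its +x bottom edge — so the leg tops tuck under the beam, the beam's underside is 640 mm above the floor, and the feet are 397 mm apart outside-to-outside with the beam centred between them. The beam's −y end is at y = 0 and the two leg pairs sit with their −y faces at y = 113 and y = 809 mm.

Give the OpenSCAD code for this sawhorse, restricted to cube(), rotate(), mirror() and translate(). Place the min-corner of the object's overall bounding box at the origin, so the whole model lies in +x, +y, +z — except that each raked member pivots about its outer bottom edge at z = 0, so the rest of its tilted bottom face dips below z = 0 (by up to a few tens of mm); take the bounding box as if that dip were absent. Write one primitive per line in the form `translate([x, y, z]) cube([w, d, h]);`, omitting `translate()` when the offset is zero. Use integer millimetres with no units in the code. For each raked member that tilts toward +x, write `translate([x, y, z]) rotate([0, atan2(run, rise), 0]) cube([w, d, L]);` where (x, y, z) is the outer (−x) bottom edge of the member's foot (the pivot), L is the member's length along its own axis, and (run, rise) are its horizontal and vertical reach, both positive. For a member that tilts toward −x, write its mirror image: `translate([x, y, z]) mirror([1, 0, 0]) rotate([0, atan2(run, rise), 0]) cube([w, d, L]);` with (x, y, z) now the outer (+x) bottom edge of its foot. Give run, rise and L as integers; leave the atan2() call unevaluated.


translate([144, 0, 640]) cube([109, 958, 40]);
translate([0, 113, 0]) rotate([0, atan2(144, 640), 0]) cube([25, 36, 656]);
translate([397, 113, 0]) mirror([1, 0, 0]) rotate([0, atan2(144, 640), 0]) cube([25, 36, 656]);
translate([0, 809, 0]) rotate([0, atan2(144, 640), 0]) cube([25, 36, 656]);
translate([397, 809, 0]) mirror([1, 0, 0]) rotate([0, atan2(144, 640), 0]) cube([25, 36, 656]);


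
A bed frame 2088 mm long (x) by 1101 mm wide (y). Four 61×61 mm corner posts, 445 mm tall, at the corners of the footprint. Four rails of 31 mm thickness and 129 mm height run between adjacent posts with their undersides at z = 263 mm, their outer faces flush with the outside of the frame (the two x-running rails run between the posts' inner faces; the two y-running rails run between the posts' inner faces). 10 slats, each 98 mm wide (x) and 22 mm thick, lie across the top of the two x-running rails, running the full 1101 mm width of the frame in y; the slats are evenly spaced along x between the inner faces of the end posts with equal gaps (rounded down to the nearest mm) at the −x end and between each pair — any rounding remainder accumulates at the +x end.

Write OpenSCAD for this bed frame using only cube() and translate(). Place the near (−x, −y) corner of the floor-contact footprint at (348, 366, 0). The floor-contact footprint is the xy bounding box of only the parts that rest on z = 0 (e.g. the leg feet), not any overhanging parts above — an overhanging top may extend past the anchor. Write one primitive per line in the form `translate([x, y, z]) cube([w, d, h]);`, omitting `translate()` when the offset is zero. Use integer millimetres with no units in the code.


translate([348, 366, 0]) cube([61, 61, 445]);
translate([348, 1406, 0]) cube([61, 61, 445]);
translate([2375, 366, 0]) cube([61, 61, 445]);
translate([2375, 1406, 0]) cube([61, 61, 445]);
translate([409, 366, 263]) cube([1966, 31, 129]);
translate([409, 1436, 263]) cube([1966, 31, 129]);
translate([348, 427, 263]) cube([31, 979, 129]);
translate([2405, 427, 263]) cube([31, 979, 129]);
translate([498, 366, 392]) cube([98, 1101, 22]);
translate([685, 366, 392]) cube([98, 1101, 22]);
translate([872, 366, 392]) cube([98, 1101, 22]);
translate([1059, 366, 392]) cube([98, 1101, 22]);
translate([1246, 366, 392]) cube([98, 1101, 22]);
translate([1433, 366, 392]) cube([98, 1101, 22]);
translate([1620, 366, 392]) cube([98, 1101, 22]);
translate([1807, 366, 392]) cube([98, 1101, 22]);
translate([1994, 366, 392]) cube([98, 1101, 22]);
translate([2181, 366, 392]) cube([98, 1101, 22]);


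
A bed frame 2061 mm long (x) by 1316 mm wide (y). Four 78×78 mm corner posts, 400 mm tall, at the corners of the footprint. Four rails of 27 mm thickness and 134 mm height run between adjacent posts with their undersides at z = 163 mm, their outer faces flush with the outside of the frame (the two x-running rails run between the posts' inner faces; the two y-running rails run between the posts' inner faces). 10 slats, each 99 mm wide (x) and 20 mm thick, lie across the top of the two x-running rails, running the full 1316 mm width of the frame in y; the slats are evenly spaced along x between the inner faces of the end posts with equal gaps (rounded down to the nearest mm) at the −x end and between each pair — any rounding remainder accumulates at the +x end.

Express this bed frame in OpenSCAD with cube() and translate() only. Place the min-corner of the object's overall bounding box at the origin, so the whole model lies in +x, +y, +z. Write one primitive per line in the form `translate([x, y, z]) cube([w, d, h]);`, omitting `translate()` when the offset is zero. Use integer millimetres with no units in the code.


// slat z = rail_z + rail_h = 163 + 134 = 297
// slat gap = ⌊(1905 − 10·99) / 11⌋ = 83
cube([78, 78, 400]);
translate([0, 1238, 0]) cube([78, 78, 400]);
translate([1983, 0, 0]) cube([78, 78, 400]);
translate([1983, 1238, 0]) cube([78, 78, 400]);
translate([78, 0, 163]) cube([1905, 27, 134]);
translate([78, 1289, 163]) cube([1905, 27, 134]);
translate([0, 78, 163]) cube([27, 1160, 134]);
translate([2034, 78, 163]) cube([27, 1160, 134]);
translate([161, 0, 297]) cube([99, 1316, 20]);
translate([343, 0, 297]) cube([99, 1316, 20]);
translate([525, 0, 297]) cube([99, 1316, 20]);
translate([707, 0, 297]) cube([99, 1316, 20]);
translate([889, 0, 297]) cube([99, 1316, 20]);
translate([1071, 0, 297]) cube([99, 1316, 20]);
translate([1253, 0, 297]) cube([99, 1316, 20]);
translate([1435, 0, 297]) cube([99, 1316, 20]);
translate([1617, 0, 297]) cube([99, 1316, 20]);
translate([1799, 0, 297]) cube([99, 1316, 20]);


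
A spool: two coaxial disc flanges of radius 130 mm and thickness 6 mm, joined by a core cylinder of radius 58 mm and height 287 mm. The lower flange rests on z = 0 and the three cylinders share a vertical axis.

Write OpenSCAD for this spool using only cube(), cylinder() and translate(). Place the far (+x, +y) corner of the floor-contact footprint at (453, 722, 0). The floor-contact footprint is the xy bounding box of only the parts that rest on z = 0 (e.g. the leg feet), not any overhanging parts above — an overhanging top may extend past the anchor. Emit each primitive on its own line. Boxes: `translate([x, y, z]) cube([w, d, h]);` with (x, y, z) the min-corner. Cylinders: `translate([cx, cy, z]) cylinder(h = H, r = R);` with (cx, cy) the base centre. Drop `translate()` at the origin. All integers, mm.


translate([323, 592, 0]) cylinder(h = 6, r = 130);
translate([323, 592, 6]) cylinder(h = 287, r = 58);
translate([323, 592, 293]) cylinder(h = 6, r = 130);


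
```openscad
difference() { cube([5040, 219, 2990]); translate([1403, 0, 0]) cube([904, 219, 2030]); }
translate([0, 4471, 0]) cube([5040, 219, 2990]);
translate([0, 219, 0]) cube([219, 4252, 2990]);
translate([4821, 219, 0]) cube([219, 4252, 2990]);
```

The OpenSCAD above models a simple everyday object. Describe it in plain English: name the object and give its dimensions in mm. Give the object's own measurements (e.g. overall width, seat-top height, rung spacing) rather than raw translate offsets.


A single room: four walls, each 2990 mm tall and 219 mm thick, enclosing an outside footprint 5040×4690 mm (x × y), no floor or roof. The front and back walls (−y and +y sides) run the full x-width; the side walls fit between their inner faces. A door opening 904 mm wide and 2030 mm tall is cut through the front wall from the floor up, its −x edge 1403 mm from the wall's −x end.


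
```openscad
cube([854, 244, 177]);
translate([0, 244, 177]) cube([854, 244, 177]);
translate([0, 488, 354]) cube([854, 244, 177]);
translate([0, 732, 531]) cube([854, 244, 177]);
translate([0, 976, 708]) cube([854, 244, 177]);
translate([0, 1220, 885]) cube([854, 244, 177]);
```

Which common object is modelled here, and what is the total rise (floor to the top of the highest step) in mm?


A staircase. The total rise is 1062 mm.

6 identical blocks, each offset up and back from the previous — a staircase. Each step is 177 mm tall and there are 6 of them, so the total rise is 6 × 177 = 1062 mm.


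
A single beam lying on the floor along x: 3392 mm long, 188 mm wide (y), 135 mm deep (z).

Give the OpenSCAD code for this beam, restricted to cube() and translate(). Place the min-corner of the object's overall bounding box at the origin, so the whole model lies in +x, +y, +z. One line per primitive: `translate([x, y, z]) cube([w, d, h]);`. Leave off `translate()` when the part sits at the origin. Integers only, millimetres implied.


cube([3392, 188, 135]);


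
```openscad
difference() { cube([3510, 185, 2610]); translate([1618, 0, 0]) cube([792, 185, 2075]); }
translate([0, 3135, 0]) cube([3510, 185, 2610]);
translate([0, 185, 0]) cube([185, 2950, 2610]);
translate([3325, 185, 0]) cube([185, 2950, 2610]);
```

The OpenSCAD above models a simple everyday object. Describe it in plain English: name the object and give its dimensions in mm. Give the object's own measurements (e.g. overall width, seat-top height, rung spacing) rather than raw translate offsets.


A single room: four walls, each 2610 mm tall and 185 mm thick, enclosing an outside footprint 3510×3320 mm (x × y), no floor or roof. The front and back walls (−y and +y sides) run the full x-width; the side walls fit between their inner faces. A door opening 792 mm wide and 2075 mm tall is cut through the front wall from the floor up, its −x edge 1618 mm from the wall's −x end.


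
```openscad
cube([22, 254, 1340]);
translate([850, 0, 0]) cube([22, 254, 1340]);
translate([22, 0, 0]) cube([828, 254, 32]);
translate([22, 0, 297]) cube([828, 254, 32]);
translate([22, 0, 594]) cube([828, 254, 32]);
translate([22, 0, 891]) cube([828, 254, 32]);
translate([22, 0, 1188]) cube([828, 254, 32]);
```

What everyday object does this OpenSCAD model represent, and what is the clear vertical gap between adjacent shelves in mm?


A bookshelf. The clear shelf gap is 265 mm.

Two tall side panels with 5 horizontal boards between them — a bookshelf. The first two shelf undersides are at z = 0 and z = 297; with shelf thickness 32, the clear gap is 297 − 0 − 32 = 265 mm.


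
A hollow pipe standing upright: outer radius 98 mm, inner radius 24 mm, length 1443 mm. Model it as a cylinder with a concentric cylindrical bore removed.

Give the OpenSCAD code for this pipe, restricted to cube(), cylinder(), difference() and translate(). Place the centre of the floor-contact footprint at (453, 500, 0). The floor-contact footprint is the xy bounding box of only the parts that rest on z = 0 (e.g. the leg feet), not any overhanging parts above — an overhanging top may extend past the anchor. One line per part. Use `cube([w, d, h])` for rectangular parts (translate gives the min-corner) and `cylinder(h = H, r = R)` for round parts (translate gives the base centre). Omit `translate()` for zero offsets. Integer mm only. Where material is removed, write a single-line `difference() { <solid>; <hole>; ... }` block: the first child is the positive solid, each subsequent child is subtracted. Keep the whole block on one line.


difference() { translate([453, 500, 0]) cylinder(h = 1443, r = 98); translate([453, 500, 0]) cylinder(h = 1443, r = 24); }


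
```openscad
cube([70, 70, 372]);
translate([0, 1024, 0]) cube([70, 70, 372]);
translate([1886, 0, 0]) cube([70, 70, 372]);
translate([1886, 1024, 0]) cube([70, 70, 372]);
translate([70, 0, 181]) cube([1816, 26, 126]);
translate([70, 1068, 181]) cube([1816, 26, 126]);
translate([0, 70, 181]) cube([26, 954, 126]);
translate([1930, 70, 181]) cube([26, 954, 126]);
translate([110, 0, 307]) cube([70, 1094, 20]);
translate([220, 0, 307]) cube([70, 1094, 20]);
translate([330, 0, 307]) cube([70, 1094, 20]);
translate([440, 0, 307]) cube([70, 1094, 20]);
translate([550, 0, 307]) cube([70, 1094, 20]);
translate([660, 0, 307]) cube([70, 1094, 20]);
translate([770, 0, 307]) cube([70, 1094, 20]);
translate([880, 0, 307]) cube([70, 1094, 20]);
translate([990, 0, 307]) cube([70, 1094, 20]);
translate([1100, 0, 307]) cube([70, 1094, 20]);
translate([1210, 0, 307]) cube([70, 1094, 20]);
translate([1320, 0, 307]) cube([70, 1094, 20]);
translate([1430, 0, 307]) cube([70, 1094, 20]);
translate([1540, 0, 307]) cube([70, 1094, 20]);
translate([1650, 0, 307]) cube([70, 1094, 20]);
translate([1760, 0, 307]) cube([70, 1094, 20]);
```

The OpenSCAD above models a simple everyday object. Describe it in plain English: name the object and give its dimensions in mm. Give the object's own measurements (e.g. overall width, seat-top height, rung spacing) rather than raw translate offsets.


A bed frame 1956 mm long (x) by 1094 mm wide (y). Four 70×70 mm corner posts, 372 mm tall, at the corners of the footprint. Four rails of 26 mm thickness and 126 mm height run between adjacent posts with their undersides at z = 181 mm, their outer faces flush with the outside of the frame (the two x-running rails run between the posts' inner faces; the two y-running rails run between the posts' inner faces). 16 slats, each 70 mm wide (x) and 20 mm thick, lie across the top of the two x-running rails, running the full 1094 mm width of the frame in y; along x they sit between the end posts with a 40 mm gap after the −x posts and between neighbouring slats, leaving 56 mm before the +x posts.


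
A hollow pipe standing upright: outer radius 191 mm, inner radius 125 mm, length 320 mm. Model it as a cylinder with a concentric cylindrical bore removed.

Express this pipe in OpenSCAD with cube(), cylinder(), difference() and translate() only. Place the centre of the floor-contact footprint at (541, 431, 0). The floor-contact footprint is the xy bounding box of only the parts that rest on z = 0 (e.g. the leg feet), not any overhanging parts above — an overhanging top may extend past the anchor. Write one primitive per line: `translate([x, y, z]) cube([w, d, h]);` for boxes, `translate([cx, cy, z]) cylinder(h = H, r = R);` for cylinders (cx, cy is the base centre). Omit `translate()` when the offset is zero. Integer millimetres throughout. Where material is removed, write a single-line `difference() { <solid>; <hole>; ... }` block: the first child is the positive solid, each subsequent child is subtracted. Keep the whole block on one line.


difference() { translate([541, 431, 0]) cylinder(h = 320, r = 191); translate([541, 431, 0]) cylinder(h = 320, r = 125); }


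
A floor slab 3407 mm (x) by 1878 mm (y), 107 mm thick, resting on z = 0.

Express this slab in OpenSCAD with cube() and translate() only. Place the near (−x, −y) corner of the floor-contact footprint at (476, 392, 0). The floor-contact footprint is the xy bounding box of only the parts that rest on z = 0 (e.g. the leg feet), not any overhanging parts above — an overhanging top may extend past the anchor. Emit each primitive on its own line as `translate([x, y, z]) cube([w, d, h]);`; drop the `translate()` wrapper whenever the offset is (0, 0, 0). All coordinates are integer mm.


translate([476, 392, 0]) cube([3407, 1878, 107]);


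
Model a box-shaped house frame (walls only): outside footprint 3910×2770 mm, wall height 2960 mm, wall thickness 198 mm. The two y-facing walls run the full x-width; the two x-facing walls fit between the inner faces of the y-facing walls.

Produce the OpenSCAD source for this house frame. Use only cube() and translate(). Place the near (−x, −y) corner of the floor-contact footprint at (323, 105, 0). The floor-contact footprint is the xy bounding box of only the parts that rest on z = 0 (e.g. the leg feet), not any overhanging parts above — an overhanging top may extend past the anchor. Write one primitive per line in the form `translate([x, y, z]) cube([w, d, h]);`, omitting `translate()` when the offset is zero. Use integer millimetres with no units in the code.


translate([323, 105, 0]) cube([3910, 198, 2960]);
translate([323, 2677, 0]) cube([3910, 198, 2960]);
translate([323, 303, 0]) cube([198, 2374, 2960]);
translate([4035, 303, 0]) cube([198, 2374, 2960]);


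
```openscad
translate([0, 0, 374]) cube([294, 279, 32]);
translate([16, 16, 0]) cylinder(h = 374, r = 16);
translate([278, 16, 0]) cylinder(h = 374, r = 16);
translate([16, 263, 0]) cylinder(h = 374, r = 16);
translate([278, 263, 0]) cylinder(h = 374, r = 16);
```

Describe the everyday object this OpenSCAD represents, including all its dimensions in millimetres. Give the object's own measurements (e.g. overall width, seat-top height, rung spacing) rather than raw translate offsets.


A simple wooden stool: a rectangular seat 294 mm (x) by 279 mm (y), 32 mm thick, top face at z = 406 mm, on four round legs, each 32 mm in diameter. The legs rest on z = 0, each leg's axis is inset half a diameter from the nearest pair of seat edges (so the leg's bounding box is flush with the corner).


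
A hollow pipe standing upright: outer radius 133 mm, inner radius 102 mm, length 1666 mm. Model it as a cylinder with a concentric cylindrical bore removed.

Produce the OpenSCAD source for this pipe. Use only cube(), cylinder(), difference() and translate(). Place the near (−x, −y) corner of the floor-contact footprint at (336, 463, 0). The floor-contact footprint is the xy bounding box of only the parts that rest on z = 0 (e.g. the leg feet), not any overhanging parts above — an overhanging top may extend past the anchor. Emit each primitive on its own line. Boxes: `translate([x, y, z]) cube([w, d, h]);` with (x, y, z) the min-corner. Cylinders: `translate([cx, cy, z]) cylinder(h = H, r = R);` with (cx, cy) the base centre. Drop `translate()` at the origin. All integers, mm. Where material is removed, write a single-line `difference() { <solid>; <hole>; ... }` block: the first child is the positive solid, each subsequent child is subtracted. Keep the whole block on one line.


difference() { translate([469, 596, 0]) cylinder(h = 1666, r = 133); translate([469, 596, 0]) cylinder(h = 1666, r = 102); }


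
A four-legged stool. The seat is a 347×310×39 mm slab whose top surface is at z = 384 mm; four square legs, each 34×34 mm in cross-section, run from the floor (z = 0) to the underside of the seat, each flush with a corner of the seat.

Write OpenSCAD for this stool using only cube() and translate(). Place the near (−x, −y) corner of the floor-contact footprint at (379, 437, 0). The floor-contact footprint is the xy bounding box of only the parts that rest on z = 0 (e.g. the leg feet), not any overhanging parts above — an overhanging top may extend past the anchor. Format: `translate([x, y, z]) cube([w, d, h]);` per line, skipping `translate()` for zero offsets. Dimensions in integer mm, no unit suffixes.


translate([379, 437, 345]) cube([347, 310, 39]);
translate([379, 437, 0]) cube([34, 34, 345]);
translate([692, 437, 0]) cube([34, 34, 345]);
translate([379, 713, 0]) cube([34, 34, 345]);
translate([692, 713, 0]) cube([34, 34, 345]);


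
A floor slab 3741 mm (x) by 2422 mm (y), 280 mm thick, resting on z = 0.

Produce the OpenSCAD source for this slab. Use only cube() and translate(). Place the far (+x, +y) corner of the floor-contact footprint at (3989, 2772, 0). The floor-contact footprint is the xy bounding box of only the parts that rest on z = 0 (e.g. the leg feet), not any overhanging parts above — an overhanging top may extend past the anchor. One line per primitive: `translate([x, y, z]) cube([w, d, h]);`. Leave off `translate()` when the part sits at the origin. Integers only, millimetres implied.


translate([248, 350, 0]) cube([3741, 2422, 280]);


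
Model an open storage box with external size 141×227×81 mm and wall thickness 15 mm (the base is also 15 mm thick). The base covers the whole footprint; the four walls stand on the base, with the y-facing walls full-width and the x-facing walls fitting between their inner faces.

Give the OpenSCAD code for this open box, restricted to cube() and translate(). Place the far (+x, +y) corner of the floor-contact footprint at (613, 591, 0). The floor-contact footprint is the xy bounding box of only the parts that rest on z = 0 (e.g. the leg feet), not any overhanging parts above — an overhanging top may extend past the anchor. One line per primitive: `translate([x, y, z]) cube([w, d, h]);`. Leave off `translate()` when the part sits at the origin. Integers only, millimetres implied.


translate([472, 364, 0]) cube([141, 227, 15]);
translate([472, 364, 15]) cube([141, 15, 66]);
translate([472, 576, 15]) cube([141, 15, 66]);
translate([472, 379, 15]) cube([15, 197, 66]);
translate([598, 379, 15]) cube([15, 197, 66]);


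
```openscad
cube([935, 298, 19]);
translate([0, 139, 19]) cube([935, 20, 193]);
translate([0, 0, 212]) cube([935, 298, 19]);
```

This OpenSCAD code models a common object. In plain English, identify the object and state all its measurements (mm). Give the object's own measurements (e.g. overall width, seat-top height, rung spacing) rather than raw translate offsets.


An I-beam lying along x, 935 mm long. Overall section height 231 mm. Two flanges 298 mm wide (y) and 19 mm thick, one on the floor and one at the top; a web 20 mm thick runs between them, centred on the flange width.


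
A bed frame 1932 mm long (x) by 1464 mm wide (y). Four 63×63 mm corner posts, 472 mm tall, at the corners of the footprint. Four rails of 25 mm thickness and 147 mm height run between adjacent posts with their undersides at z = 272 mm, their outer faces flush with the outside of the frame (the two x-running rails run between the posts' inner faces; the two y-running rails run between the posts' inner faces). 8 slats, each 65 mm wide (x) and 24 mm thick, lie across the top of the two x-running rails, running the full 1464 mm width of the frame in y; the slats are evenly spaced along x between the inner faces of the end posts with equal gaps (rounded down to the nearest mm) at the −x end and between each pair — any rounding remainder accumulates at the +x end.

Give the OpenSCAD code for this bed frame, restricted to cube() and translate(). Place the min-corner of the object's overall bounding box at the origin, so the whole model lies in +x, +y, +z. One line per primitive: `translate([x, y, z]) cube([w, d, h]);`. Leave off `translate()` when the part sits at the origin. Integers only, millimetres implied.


cube([63, 63, 472]);
translate([0, 1401, 0]) cube([63, 63, 472]);
translate([1869, 0, 0]) cube([63, 63, 472]);
translate([1869, 1401, 0]) cube([63, 63, 472]);
translate([63, 0, 272]) cube([1806, 25, 147]);
translate([63, 1439, 272]) cube([1806, 25, 147]);
translate([0, 63, 272]) cube([25, 1338, 147]);
translate([1907, 63, 272]) cube([25, 1338, 147]);
translate([205, 0, 419]) cube([65, 1464, 24]);
translate([412, 0, 419]) cube([65, 1464, 24]);
translate([619, 0, 419]) cube([65, 1464, 24]);
translate([826, 0, 419]) cube([65, 1464, 24]);
translate([1033, 0, 419]) cube([65, 1464, 24]);
translate([1240, 0, 419]) cube([65, 1464, 24]);
translate([1447, 0, 419]) cube([65, 1464, 24]);
translate([1654, 0, 419]) cube([65, 1464, 24]);


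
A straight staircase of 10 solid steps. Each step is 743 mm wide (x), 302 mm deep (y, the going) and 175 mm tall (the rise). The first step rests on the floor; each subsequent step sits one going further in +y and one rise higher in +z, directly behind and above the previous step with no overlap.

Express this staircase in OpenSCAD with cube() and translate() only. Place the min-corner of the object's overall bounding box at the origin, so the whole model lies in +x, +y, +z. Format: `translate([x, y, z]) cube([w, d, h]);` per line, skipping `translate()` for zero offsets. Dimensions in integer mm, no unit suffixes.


cube([743, 302, 175]);
translate([0, 302, 175]) cube([743, 302, 175]);
translate([0, 604, 350]) cube([743, 302, 175]);
translate([0, 906, 525]) cube([743, 302, 175]);
translate([0, 1208, 700]) cube([743, 302, 175]);
translate([0, 1510, 875]) cube([743, 302, 175]);
translate([0, 1812, 1050]) cube([743, 302, 175]);
translate([0, 2114, 1225]) cube([743, 302, 175]);
translate([0, 2416, 1400]) cube([743, 302, 175]);
translate([0, 2718, 1575]) cube([743, 302, 175]);


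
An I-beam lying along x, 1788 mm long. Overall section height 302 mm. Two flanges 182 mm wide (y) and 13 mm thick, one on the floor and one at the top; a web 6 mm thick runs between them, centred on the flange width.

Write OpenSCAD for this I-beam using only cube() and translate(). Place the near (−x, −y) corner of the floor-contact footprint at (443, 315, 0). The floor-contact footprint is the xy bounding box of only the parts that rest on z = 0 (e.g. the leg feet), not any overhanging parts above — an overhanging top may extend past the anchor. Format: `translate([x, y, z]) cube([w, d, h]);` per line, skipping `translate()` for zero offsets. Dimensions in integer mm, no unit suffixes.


translate([443, 315, 0]) cube([1788, 182, 13]);
translate([443, 403, 13]) cube([1788, 6, 276]);
translate([443, 315, 289]) cube([1788, 182, 13]);


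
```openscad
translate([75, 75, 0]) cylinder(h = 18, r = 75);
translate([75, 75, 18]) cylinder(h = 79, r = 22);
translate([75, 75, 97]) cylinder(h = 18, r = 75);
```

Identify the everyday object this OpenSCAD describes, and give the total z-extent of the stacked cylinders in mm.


A spool. The overall height is 115 mm.

Three coaxial cylinders, large–small–large — a spool. Two 18 mm flanges and a 79 mm core give 18 + 79 + 18 = 115 mm.


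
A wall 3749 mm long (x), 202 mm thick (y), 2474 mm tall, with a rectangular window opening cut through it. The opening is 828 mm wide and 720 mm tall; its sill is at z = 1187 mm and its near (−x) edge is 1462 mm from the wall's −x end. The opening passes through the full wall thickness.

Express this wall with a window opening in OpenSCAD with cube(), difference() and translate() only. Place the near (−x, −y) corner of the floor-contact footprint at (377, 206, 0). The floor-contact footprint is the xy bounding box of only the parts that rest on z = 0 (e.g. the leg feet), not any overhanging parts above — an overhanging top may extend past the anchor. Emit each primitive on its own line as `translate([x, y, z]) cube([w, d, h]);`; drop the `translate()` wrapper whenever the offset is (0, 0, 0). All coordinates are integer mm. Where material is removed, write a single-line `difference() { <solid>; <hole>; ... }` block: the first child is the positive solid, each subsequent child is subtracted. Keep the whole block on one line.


difference() { translate([377, 206, 0]) cube([3749, 202, 2474]); translate([1839, 206, 1187]) cube([828, 202, 720]); }


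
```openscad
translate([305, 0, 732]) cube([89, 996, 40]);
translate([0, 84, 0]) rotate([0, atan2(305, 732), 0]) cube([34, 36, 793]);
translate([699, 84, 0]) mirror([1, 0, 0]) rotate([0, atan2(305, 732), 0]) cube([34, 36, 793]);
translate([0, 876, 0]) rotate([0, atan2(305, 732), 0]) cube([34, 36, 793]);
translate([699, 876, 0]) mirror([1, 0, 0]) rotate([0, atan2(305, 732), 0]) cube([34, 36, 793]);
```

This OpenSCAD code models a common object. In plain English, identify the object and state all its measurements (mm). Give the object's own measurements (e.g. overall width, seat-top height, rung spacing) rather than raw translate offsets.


A sawhorse. A 89×996×40 mm beam (x, y, z) sits on two A-frame leg pairs. Each pair is two raked legs of 34×36 mm section (36 mm along y) splaying symmetrically in x. Each leg rises 732 mm vertically over 305 mm of horizontal reach and is 793 mm long along its own axis. Every leg's outer bottom edge rests on the floor and its outer top edge meets a bottom edge of the beam — the left legs (tilting toward +x) meet the beam's −x bottom edge, the right legs (their mirror images, tilting toward −x) meet its +x bottom edge — so the leg tops tuck under the beam, the beam's underside is 732 mm above the floor, and the feet are 699 mm apart outside-to-outside with the beam centred between them. The two leg pairs are set in 84 mm from either end of the beam.


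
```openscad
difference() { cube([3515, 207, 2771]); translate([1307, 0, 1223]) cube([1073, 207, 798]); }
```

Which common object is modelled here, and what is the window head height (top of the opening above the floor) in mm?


A wall with a window opening. The window head height is 2021 mm.

A wall with a rectangular opening subtracted — a window. Sill at z = 1223, opening 798 mm tall, so the head is at 1223 + 798 = 2021 mm.


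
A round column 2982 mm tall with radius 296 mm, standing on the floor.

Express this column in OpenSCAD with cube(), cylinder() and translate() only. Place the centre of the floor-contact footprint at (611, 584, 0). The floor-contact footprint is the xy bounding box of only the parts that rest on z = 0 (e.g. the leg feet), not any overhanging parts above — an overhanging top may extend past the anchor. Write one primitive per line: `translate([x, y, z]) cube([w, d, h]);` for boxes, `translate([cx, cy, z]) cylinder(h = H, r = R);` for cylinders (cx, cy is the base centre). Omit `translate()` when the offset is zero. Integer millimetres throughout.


translate([611, 584, 0]) cylinder(h = 2982, r = 296);


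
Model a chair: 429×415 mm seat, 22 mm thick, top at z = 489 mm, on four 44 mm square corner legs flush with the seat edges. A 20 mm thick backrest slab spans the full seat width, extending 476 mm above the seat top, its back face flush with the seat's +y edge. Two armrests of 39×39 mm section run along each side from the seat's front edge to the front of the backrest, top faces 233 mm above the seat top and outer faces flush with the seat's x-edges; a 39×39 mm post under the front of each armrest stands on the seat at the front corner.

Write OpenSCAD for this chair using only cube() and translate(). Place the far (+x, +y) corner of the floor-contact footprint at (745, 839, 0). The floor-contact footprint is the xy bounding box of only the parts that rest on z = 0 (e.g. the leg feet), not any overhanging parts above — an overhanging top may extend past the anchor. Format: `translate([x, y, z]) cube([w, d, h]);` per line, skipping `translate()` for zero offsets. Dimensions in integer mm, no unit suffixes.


translate([316, 424, 467]) cube([429, 415, 22]);
translate([316, 424, 0]) cube([44, 44, 467]);
translate([701, 424, 0]) cube([44, 44, 467]);
translate([316, 795, 0]) cube([44, 44, 467]);
translate([701, 795, 0]) cube([44, 44, 467]);
translate([316, 819, 489]) cube([429, 20, 476]);
translate([316, 424, 683]) cube([39, 395, 39]);
translate([706, 424, 683]) cube([39, 395, 39]);
translate([316, 424, 489]) cube([39, 39, 194]);
translate([706, 424, 489]) cube([39, 39, 194]);


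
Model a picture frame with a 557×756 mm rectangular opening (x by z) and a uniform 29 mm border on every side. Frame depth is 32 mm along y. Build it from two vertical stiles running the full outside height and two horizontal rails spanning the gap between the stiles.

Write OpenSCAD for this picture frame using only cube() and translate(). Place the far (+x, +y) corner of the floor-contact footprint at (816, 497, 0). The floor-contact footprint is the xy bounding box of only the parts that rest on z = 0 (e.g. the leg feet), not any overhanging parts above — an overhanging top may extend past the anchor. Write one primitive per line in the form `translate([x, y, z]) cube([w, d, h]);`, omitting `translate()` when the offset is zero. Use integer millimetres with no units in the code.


translate([201, 465, 0]) cube([29, 32, 814]);
translate([787, 465, 0]) cube([29, 32, 814]);
translate([230, 465, 0]) cube([557, 32, 29]);
translate([230, 465, 785]) cube([557, 32, 29]);


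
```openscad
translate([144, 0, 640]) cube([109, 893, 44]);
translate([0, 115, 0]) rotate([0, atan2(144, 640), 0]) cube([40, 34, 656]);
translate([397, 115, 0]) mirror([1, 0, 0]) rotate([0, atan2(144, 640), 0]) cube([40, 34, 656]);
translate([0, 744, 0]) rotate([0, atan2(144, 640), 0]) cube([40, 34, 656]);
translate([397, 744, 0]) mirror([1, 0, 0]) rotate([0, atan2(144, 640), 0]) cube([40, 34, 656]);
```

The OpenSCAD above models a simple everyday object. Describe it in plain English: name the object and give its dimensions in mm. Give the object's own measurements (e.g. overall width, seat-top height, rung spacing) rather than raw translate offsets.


A sawhorse. A 109×893×44 mm beam (x, y, z) sits on two A-frame leg pairs. Each pair is two raked legs of 40×34 mm section (34 mm along y) splaying symmetrically in x. Each leg rises 640 mm vertically over 144 mm of horizontal reach and is 656 mm long along its own axis. Every leg's outer bottom edge rests on the floor and its outer top edge meets a bottom edge of the beam — the left legs (tilting toward +x) meet the beam's −x bottom edge, the right legs (their mirror images, tilting toward −x) meet its +x bottom edge — so the leg tops tuck under the beam, the beam's underside is 640 mm above the floor, and the feet are 397 mm apart outside-to-outside with the beam centred between them. The two leg pairs are set in 115 mm from either end of the beam.


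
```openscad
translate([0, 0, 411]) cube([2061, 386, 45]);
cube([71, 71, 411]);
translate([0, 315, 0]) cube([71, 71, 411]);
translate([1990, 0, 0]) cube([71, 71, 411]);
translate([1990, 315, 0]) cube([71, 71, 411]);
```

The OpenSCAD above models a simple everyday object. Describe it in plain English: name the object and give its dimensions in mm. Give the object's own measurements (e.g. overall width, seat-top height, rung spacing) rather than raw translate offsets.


A long wooden bench with a 2061 mm (x) × 386 mm (y) seat, 45 mm thick, its top surface 456 mm above the floor. Four 71 mm square legs at the seat corners, flush with the edges, run from z = 0 to the seat underside.


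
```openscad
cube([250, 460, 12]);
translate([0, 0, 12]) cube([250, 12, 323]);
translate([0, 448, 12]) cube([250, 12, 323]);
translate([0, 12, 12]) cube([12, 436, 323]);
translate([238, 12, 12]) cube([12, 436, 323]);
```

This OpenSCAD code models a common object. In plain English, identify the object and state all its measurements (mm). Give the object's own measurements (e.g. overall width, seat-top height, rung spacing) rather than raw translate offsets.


An open-topped rectangular box: outside dimensions 250×460×335 mm, with a uniform wall and base thickness of 12 mm. The base is a full 250×460 slab on the floor; four walls sit on top of the base. The front and back walls (the −y and +y sides) span the full width; the two side walls fit between them.
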